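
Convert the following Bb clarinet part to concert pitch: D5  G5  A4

C5 F5 G4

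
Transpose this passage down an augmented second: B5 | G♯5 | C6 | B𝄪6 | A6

Ab5 F5 Bbb5 A#6 Gb6

B5 down an augmented second is Ab5.
An augmented second down from G#5 gives F5.
An augmented second down from C6 gives Bbb5.
B##6: a second down reaches A, and 3 semitones makes it A#6.
An augmented second down from A6 gives Gb6.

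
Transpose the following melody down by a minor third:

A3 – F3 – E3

F#3 D3 C#3

A3: a third down reaches F, and 3 semitones makes it F#3.
F3: a third down reaches D, and 3 semitones makes it D3.
A minor third down from E3 gives C#3.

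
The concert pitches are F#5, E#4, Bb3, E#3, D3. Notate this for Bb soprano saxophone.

The Bb soprano saxophone sounds a major second below written, so the written part must be a major second above concert — transpose each note up.
F#5 → G#5
E#4 → F##4
Bb3 → C4
E#3 → F##3
D3 → E3

G#5 F##4 C4 F##3 E3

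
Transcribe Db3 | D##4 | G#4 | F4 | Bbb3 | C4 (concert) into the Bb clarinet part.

Eb3 E##4 A#4 G4 Cb4 D4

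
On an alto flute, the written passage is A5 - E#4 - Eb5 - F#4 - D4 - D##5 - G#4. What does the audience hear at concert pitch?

E5 B#3 Bb4 C#4 A3 A##4 D#4

The alto flute sounds a perfect fourth below written, so transpose each written note down a perfect fourth.
A5 becomes E5
E#4 becomes B#3
Eb5 becomes Bb4
F#4 becomes C#4
D4 becomes A3
D##5 becomes A##4
G#4 becomes D#4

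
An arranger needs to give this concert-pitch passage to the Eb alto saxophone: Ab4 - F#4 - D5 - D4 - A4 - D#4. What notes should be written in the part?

F5 D#5 B5 B4 F#5 B#4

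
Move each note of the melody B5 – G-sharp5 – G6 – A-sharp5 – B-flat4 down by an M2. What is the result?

A major second down from B5 gives A5.
G#5 down a major second is F#5.
G6: a second down reaches F, and 2 semitones makes it F6.
A#5 down a major second is G#5.
Bb4: a second down reaches A, and 2 semitones makes it Ab4.

A5 F#5 F6 G#5 Ab4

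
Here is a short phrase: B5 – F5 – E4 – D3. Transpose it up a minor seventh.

A minor seventh up from B5 gives A6.
F5 up a minor seventh is Eb6.
E4 up a minor seventh is D5.
D3 up a minor seventh is C4.

A6 Eb6 D5 C4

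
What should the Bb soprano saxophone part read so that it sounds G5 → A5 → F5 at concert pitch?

The Bb soprano saxophone sounds a major second below written, so the written part must be a major second above concert — transpose each note up.
G5 becomes A5
A5 becomes B5
F5 becomes G5

A5 B5 G5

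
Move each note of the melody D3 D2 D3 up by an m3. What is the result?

D3: a third up reaches F, and 3 semitones makes it F3.
A minor third up from D2 gives F2.
D3: a third up reaches F, and 3 semitones makes it F3.

F3 F2 F3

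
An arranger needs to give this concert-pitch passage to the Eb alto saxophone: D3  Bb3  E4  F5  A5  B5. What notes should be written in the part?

B3 G4 C#5 D6 F#6 G#6

Written C4 sounds as Eb3 on the Eb alto saxophone, so concert pitches are written a major sixth up.
D3 gives B3
Bb3 gives G4
E4 gives C#5
F5 gives D6
A5 gives F#6
B5 gives G#6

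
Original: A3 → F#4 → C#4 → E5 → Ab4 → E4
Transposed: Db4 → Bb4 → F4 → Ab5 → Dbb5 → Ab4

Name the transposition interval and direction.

up a diminished fourth

Take the first pair: A3 → Db4. A to D spans 4 letter names, so the interval is some kind of fourth.
A3 to Db4 is 4 semitones, which makes it a diminished fourth; the second version is higher, so the direction is up.
Checking another pair — E4 → Ab4 — gives the same interval.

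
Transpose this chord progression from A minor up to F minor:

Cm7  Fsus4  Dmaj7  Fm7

A minor up to F minor is a minor sixth; each chord root moves by that interval while the quality stays the same.
Cm7: root C up a minor sixth → Ab, giving Abm7.
Fsus4: root F up a minor sixth → Db, giving Dbsus4.
Dmaj7: root D up a minor sixth → Bb, giving Bbmaj7.
Fm7: root F up a minor sixth → Db, giving Dbm7.

Abm7 Dbsus4 Bbmaj7 Dbm7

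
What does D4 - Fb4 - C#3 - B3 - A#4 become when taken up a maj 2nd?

E4 Gb4 D#3 C#4 B#4

A major second up from D4 gives E4.
Fb4: a second up reaches G, and 2 semitones makes it Gb4.
C#3: a second up reaches D, and 2 semitones makes it D#3.
A major second up from B3 gives C#4.
A major second up from A#4 gives B#4.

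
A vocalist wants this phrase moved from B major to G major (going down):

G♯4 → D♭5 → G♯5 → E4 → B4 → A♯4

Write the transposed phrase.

B major to G major down is a major third, so every note moves down by that interval.
G#4 becomes E4
Db5 becomes Bbb4
G#5 becomes E5
E4 becomes C4
B4 becomes G4
A#4 becomes F#4

E4 Bbb4 E5 C4 G4 F#4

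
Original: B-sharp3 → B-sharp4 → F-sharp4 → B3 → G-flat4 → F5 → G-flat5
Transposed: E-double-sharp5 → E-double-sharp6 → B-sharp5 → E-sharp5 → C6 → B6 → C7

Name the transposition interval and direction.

up an augmented eleventh

From B#3 to E##5 is 11 letter names — an eleventh of some quality.
B#3 to E##5 is 18 semitones, which makes it an augmented eleventh; the second version is higher, so the direction is up.
Checking another pair — Gb5 → C7 — gives the same interval.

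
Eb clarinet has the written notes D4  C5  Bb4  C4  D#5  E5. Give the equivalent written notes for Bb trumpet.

G4 F5 Eb5 F4 G#5 A5

First find concert pitch: the Eb clarinet sounds a minor third above written, so D4 C5 Bb4 C4 D#5 E5 sounds F4 Eb5 Db5 Eb4 F#5 G5.
Then write for Bb trumpet: it sounds a major second below written, so the part must be a major second above concert.
F4 → G4
Eb5 → F5
Db5 → Eb5
Eb4 → F4
F#5 → G#5
G5 → A5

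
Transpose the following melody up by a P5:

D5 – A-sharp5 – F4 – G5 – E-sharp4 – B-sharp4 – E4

D5 → A5
A#5 → E#6
F4 → C5
G5 → D6
E#4 → B#4
B#4 → F##5
E4 → B4

A5 E#6 C5 D6 B#4 F##5 B4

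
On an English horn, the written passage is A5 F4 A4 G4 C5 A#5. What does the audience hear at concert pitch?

D5 Bb3 D4 C4 F4 D#5

The English horn sounds a perfect fifth below written, so transpose each written note down a perfect fifth.
A5 to D5
F4 to Bb3
A4 to D4
G4 to C4
C5 to F4
A#5 to D#5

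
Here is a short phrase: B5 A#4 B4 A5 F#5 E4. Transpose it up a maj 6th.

G#6 F##5 G#5 F#6 D#6 C#5

B5: a sixth up reaches G, and 9 semitones makes it G#6.
A#4 up a major sixth is F##5.
B4: a sixth up reaches G, and 9 semitones makes it G#5.
A major sixth up from A5 gives F#6.
F#5 up a major sixth is D#6.
A major sixth up from E4 gives C#5.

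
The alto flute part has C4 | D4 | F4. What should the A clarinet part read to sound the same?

Bb3 C4 Eb4

First find concert pitch: the alto flute sounds a perfect fourth below written, so C4 D4 F4 sounds G3 A3 C4.
Then write for A clarinet: it sounds a minor third below written, so the part must be a minor third above concert.
G3 → Bb3
A3 → C4
C4 → Eb4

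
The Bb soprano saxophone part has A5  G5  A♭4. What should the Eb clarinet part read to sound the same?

First find concert pitch: the Bb soprano saxophone sounds a major second below written, so A5 G5 A♭4 sounds G5 F5 Gb4.
Then write for Eb clarinet: it sounds a minor third above written, so the part must be a minor third below concert.
G5 → E5
F5 → D5
Gb4 → Eb4

E5 D5 Eb4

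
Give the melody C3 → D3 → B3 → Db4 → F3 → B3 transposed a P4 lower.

G2 A2 F#3 Ab3 C3 F#3

C3 to G2
D3 to A2
B3 to F#3
Db4 to Ab3
F3 to C3
B3 to F#3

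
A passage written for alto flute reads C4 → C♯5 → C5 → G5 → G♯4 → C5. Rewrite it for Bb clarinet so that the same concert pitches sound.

First find concert pitch: the alto flute sounds a perfect fourth below written, so C4 C♯5 C5 G5 G♯4 C5 sounds G3 G#4 G4 D5 D#4 G4.
Then write for Bb clarinet: it sounds a major second below written, so the part must be a major second above concert.
G3 → A3
G#4 → A#4
G4 → A4
D5 → E5
D#4 → E#4
G4 → A4

A3 A#4 A4 E5 E#4 A4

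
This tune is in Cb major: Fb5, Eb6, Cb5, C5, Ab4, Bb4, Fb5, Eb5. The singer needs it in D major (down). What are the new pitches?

G4 F#5 D4 D#4 B3 C#4 G4 F#4

Cb major to D major down is a diminished seventh, so every note moves down by that interval.
Fb5 gives G4
Eb6 gives F#5
Cb5 gives D4
C5 gives D#4
Ab4 gives B3
Bb4 gives C#4
Fb5 gives G4
Eb5 gives F#4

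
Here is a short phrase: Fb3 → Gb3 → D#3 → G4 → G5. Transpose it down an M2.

Fb3 gives Ebb3
Gb3 gives Fb3
D#3 gives C#3
G4 gives F4
G5 gives F5

Ebb3 Fb3 C#3 F4 F5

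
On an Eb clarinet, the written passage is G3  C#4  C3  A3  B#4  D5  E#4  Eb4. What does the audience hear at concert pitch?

The Eb clarinet sounds a minor third above written, so transpose each written note up a minor third.
G3 becomes Bb3
C#4 becomes E4
C3 becomes Eb3
A3 becomes C4
B#4 becomes D#5
D5 becomes F5
E#4 becomes G#4
Eb4 becomes Gb4

Bb3 E4 Eb3 C4 D#5 F5 G#4 Gb4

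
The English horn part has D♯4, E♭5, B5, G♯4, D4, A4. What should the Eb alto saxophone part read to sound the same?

E#4 F5 C#6 A#4 E4 B4

First find concert pitch: the English horn sounds a perfect fifth below written, so D♯4 E♭5 B5 G♯4 D4 A4 sounds G#3 Ab4 E5 C#4 G3 D4.
Then write for Eb alto saxophone: it sounds a major sixth below written, so the part must be a major sixth above concert.
G#3 → E#4
Ab4 → F5
E5 → C#6
C#4 → A#4
G3 → E4
D4 → B4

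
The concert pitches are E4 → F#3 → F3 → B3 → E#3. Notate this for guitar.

The guitar sounds a perfect octave below written, so the written part must be a perfect octave above concert — transpose each note up.
E4 to E5
F#3 to F#4
F3 to F4
B3 to B4
E#3 to E#4

E5 F#4 F4 B4 E#4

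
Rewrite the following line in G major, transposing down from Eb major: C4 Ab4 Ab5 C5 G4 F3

Eb major to G major down is a minor sixth, so every note moves down by that interval.
C4 -> E3
Ab4 -> C4
Ab5 -> C5
C5 -> E4
G4 -> B3
F3 -> A2

E3 C4 C5 E4 B3 A2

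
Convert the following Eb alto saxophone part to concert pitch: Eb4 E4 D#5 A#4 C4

Gb3 G3 F#4 C#4 Eb3

Written C4 on the Eb alto saxophone sounds as Eb3, a major sixth lower; apply that shift to every note.
Eb4 -> Gb3
E4 -> G3
D#5 -> F#4
A#4 -> C#4
C4 -> Eb3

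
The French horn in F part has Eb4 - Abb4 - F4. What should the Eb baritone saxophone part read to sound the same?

F5 Bbb5 G5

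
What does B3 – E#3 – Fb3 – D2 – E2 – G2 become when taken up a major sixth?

G#4 C##4 Db4 B2 C#3 E3

B3 up a major sixth is G#4.
E#3 up a major sixth is C##4.
A major sixth up from Fb3 gives Db4.
A major sixth up from D2 gives B2.
A major sixth up from E2 gives C#3.
G2: a sixth up reaches E, and 9 semitones makes it E3.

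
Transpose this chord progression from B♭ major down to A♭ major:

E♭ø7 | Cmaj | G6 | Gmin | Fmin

Dbø7 Bbmaj F6 Fmin Ebmin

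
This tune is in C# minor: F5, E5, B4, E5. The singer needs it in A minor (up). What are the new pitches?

From C# up to A is a minor sixth; apply that to each pitch.
F5 to Db6
E5 to C6
B4 to G5
E5 to C6

Db6 C6 G5 C6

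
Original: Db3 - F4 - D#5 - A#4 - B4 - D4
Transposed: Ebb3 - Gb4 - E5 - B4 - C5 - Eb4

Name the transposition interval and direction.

From Db3 to Ebb3 is 2 letter names — a second of some quality.
Db3 to Ebb3 is 1 semitone, which makes it a minor second; the second version is higher, so the direction is up.
Checking another pair — D4 → Eb4 — gives the same interval.

up a minor second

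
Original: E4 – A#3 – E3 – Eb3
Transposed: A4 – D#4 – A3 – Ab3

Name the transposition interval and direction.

up a perfect fourth

From E4 to A4 is 4 letter names — a fourth of some quality.
E4 to A4 is 5 semitones, which makes it a perfect fourth; the second version is higher, so the direction is up.
Checking another pair — Eb3 → Ab3 — gives the same interval.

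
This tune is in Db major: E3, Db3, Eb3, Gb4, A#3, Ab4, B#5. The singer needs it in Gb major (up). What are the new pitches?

A3 Gb3 Ab3 Cb5 D#4 Db5 E#6

From Db up to Gb is a perfect fourth; apply that to each pitch.
E3 gives A3
Db3 gives Gb3
Eb3 gives Ab3
Gb4 gives Cb5
A#3 gives D#4
Ab4 gives Db5
B#5 gives E#6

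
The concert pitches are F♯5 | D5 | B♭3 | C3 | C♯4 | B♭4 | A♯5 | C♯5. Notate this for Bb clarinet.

G#5 E5 C4 D3 D#4 C5 B#5 D#5

The Bb clarinet sounds a major second below written, so the written part must be a major second above concert — transpose each note up.
F#5 becomes G#5
D5 becomes E5
Bb3 becomes C4
C3 becomes D3
C#4 becomes D#4
Bb4 becomes C5
A#5 becomes B#5
C#5 becomes D#5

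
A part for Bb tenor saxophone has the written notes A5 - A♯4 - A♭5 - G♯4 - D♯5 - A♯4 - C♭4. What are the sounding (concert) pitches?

G4 G#3 Gb4 F#3 C#4 G#3 Bbb2

The Bb tenor saxophone sounds a major ninth below written, so transpose each written note down a major ninth.
A5 becomes G4
A#4 becomes G#3
Ab5 becomes Gb4
G#4 becomes F#3
D#5 becomes C#4
A#4 becomes G#3
Cb4 becomes Bbb2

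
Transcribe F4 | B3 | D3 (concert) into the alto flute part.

Bb4 E4 G3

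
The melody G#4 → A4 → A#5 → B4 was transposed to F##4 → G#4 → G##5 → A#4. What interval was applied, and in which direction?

Take the first pair: G#4 → F##4. G to F spans 2 letter names, so the interval is some kind of second.
F##4 to G#4 is 1 semitone, which makes it a minor second; the second version is lower, so the direction is down.
Checking another pair — B4 → A#4 — gives the same interval.

down a minor second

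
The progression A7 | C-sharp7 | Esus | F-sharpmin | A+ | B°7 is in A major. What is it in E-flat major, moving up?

A major up to E-flat major is a diminished fifth; each chord root moves by that interval while the quality stays the same.
A7: root A up a diminished fifth → Eb, giving Eb7.
C-sharp7: root C-sharp up a diminished fifth → G, giving G7.
Esus: root E up a diminished fifth → Bb, giving Bbsus.
F-sharpmin: root F-sharp up a diminished fifth → C, giving Cmin.
A+: root A up a diminished fifth → Eb, giving Eb+.
B°7: root B up a diminished fifth → F, giving F°7.

Eb7 G7 Bbsus Cmin Eb+ F°7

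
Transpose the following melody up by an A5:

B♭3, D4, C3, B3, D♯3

F#4 A#4 G#3 F##4 A##3

Bb3 up an augmented fifth is F#4.
D4: a fifth up reaches A, and 8 semitones makes it A#4.
C3 up an augmented fifth is G#3.
An augmented fifth up from B3 gives F##4.
D#3 up an augmented fifth is A##3.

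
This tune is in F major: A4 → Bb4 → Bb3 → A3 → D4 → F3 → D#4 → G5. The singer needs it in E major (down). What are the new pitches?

G#4 A4 A3 G#3 C#4 E3 C##4 F#5

F major to E major down is a minor second, so every note moves down by that interval.
A4 to G#4
Bb4 to A4
Bb3 to A3
A3 to G#3
D4 to C#4
F3 to E3
D#4 to C##4
G5 to F#5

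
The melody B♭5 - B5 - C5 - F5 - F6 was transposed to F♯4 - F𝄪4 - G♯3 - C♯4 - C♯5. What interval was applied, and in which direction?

down a diminished eleventh

Take the first pair: Bb5 → F#4. B to F spans 11 letter names, so the interval is some kind of eleventh.
F#4 to Bb5 is 16 semitones, which makes it a diminished eleventh; the second version is lower, so the direction is down.
Checking another pair — F6 → C#5 — gives the same interval.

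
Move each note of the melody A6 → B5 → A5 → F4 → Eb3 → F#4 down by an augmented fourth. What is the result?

Eb6 F5 Eb5 Cb4 Bbb2 C4

A6: a fourth down reaches E, and 6 semitones makes it Eb6.
B5 down an augmented fourth is F5.
A5 down an augmented fourth is Eb5.
F4 down an augmented fourth is Cb4.
Eb3 down an augmented fourth is Bbb2.
An augmented fourth down from F#4 gives C4.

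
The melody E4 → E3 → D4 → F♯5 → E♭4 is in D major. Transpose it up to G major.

From D up to G is a perfect fourth; apply that to each pitch.
E4 gives A4
E3 gives A3
D4 gives G4
F#5 gives B5
Eb4 gives Ab4

A4 A3 G4 B5 Ab4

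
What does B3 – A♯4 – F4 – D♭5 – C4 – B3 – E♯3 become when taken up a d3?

B3 up a diminished third is Db4.
A#4: a third up reaches C, and 2 semitones makes it C5.
A diminished third up from F4 gives Abb4.
Db5: a third up reaches F, and 2 semitones makes it Fbb5.
A diminished third up from C4 gives Ebb4.
B3 up a diminished third is Db4.
E#3: a third up reaches G, and 2 semitones makes it G3.

Db4 C5 Abb4 Fbb5 Ebb4 Db4 G3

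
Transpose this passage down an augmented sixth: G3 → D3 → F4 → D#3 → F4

Bbb2 Fb2 Abb3 F2 Abb3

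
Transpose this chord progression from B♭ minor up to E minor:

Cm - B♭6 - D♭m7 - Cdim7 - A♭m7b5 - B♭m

F#m E6 Gm7 F#dim7 Dm7b5 Em

B♭ minor up to E minor is an augmented fourth; each chord root moves by that interval while the quality stays the same.
Cm: root C up an augmented fourth → F#, giving F#m.
B♭6: root B♭ up an augmented fourth → E, giving E6.
D♭m7: root D♭ up an augmented fourth → G, giving Gm7.
Cdim7: root C up an augmented fourth → F#, giving F#dim7.
A♭m7b5: root A♭ up an augmented fourth → D, giving Dm7b5.
B♭m: root B♭ up an augmented fourth → E, giving Em.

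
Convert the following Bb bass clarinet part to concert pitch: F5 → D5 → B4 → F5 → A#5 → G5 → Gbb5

Written C4 on the Bb bass clarinet sounds as Bb2, a major ninth lower; apply that shift to every note.
F5 to Eb4
D5 to C4
B4 to A3
F5 to Eb4
A#5 to G#4
G5 to F4
Gbb5 to Fbb4

Eb4 C4 A3 Eb4 G#4 F4 Fbb4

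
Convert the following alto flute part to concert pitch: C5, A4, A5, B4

Written C4 on the alto flute sounds as G3, a perfect fourth lower; apply that shift to every note.
C5 → G4
A4 → E4
A5 → E5
B4 → F#4

G4 E4 E5 F#4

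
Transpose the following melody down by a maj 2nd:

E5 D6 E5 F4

D5 C6 D5 Eb4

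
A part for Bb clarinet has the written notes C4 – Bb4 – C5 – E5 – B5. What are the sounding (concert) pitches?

Bb3 Ab4 Bb4 D5 A5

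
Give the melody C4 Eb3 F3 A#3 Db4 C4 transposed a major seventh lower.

Db3 Fb2 Gb2 B2 Ebb3 Db3

C4 gives Db3
Eb3 gives Fb2
F3 gives Gb2
A#3 gives B2
Db4 gives Ebb3
C4 gives Db3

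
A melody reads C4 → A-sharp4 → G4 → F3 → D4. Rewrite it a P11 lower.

G2 E#3 D3 C2 A2

C4 to G2
A#4 to E#3
G4 to D3
F3 to C2
D4 to A2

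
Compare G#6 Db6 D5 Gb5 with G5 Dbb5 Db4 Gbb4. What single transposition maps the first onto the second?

Take the first pair: G#6 → G5. G to G spans 8 letter names, so the interval is some kind of octave.
G5 to G#6 is 13 semitones, which makes it an augmented octave; the second version is lower, so the direction is down.
Checking another pair — Gb5 → Gbb4 — gives the same interval.

down an augmented octave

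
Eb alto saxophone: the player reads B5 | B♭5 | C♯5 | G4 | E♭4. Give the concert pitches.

The Eb alto saxophone sounds a major sixth below written, so transpose each written note down a major sixth.
B5 to D5
Bb5 to Db5
C#5 to E4
G4 to Bb3
Eb4 to Gb3

D5 Db5 E4 Bb3 Gb3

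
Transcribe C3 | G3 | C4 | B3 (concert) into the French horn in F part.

G3 D4 G4 F#4

Written C4 sounds as F3 on the French horn in F, so concert pitches are written a perfect fifth up.
C3 -> G3
G3 -> D4
C4 -> G4
B3 -> F#4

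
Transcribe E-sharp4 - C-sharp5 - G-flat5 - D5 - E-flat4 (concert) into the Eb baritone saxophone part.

C##6 A#6 Eb7 B6 C6

Written C4 sounds as Eb2 on the Eb baritone saxophone, so concert pitches are written a major thirteenth up.
E#4 to C##6
C#5 to A#6
Gb5 to Eb7
D5 to B6
Eb4 to C6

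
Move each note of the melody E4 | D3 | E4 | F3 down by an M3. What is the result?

C4 Bb2 C4 Db3

E4 becomes C4
D3 becomes Bb2
E4 becomes C4
F3 becomes Db3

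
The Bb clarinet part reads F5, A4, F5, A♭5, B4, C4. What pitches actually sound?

Eb5 G4 Eb5 Gb5 A4 Bb3

Written C4 on the Bb clarinet sounds as Bb3, a major second lower; apply that shift to every note.
F5 becomes Eb5
A4 becomes G4
F5 becomes Eb5
Ab5 becomes Gb5
B4 becomes A4
C4 becomes Bb3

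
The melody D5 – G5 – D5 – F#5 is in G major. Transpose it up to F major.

C6 F6 C6 E6

From G up to F is a minor seventh; apply that to each pitch.
D5 to C6
G5 to F6
D5 to C6
F#5 to E6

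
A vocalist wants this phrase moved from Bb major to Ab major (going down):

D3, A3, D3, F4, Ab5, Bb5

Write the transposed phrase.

C3 G3 C3 Eb4 Gb5 Ab5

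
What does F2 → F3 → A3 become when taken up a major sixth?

F2 up a major sixth is D3.
A major sixth up from F3 gives D4.
A3: a sixth up reaches F, and 9 semitones makes it F#4.

D3 D4 F#4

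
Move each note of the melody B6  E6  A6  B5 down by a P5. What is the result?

E6 A5 D6 E5

B6 gives E6
E6 gives A5
A6 gives D6
B5 gives E5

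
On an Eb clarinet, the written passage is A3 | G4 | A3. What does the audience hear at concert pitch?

C4 Bb4 C4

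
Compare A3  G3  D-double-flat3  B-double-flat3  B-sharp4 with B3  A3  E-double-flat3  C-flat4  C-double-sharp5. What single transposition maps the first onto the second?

Take the first pair: A3 → B3. A to B spans 2 letter names, so the interval is some kind of second.
A3 to B3 is 2 semitones, which makes it a major second; the second version is higher, so the direction is up.
Checking another pair — B#4 → C##5 — gives the same interval.

up a major second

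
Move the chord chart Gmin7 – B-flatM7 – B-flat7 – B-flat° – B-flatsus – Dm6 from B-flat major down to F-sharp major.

B-flat major down to F-sharp major is a diminished fourth; each chord root moves by that interval while the quality stays the same.
Gmin7: root G down a diminished fourth → D#, giving D#min7.
B-flatM7: root B-flat down a diminished fourth → F#, giving F#M7.
B-flat7: root B-flat down a diminished fourth → F#, giving F#7.
B-flat°: root B-flat down a diminished fourth → F#, giving F#°.
B-flatsus: root B-flat down a diminished fourth → F#, giving F#sus.
Dm6: root D down a diminished fourth → A#, giving A#m6.

D#min7 F#M7 F#7 F#° F#sus A#m6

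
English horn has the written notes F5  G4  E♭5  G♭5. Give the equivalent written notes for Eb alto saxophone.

G5 A4 F5 Ab5

First find concert pitch: the English horn sounds a perfect fifth below written, so F5 G4 E♭5 G♭5 sounds Bb4 C4 Ab4 Cb5.
Then write for Eb alto saxophone: it sounds a major sixth below written, so the part must be a major sixth above concert.
Bb4 → G5
C4 → A4
Ab4 → F5
Cb5 → Ab5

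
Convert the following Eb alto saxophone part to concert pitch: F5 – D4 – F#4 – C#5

Ab4 F3 A3 E4

The Eb alto saxophone sounds a major sixth below written, so transpose each written note down a major sixth.
F5 to Ab4
D4 to F3
F#4 to A3
C#5 to E4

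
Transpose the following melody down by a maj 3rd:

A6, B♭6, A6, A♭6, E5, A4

F6 Gb6 F6 Fb6 C5 F4

A6 becomes F6
Bb6 becomes Gb6
A6 becomes F6
Ab6 becomes Fb6
E5 becomes C5
A4 becomes F4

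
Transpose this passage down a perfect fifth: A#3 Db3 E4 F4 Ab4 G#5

D#3 Gb2 A3 Bb3 Db4 C#5

A perfect fifth down from A#3 gives D#3.
Db3 down a perfect fifth is Gb2.
A perfect fifth down from E4 gives A3.
F4: a fifth down reaches B, and 7 semitones makes it Bb3.
Ab4 down a perfect fifth is Db4.
A perfect fifth down from G#5 gives C#5.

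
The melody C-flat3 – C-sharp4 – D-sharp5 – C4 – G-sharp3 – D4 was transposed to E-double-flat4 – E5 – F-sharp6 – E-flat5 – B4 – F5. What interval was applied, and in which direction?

up a minor tenth

From Cb3 to Ebb4 is 10 letter names — a tenth of some quality.
Cb3 to Ebb4 is 15 semitones, which makes it a minor tenth; the second version is higher, so the direction is up.
Checking another pair — D4 → F5 — gives the same interval.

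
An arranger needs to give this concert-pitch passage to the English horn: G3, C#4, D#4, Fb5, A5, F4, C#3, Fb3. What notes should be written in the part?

D4 G#4 A#4 Cb6 E6 C5 G#3 Cb4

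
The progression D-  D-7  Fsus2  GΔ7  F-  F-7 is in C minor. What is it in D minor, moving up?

E- E-7 Gsus2 AΔ7 G- G-7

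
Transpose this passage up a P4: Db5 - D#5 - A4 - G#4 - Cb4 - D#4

A perfect fourth up from Db5 gives Gb5.
D#5: a fourth up reaches G, and 5 semitones makes it G#5.
A4 up a perfect fourth is D5.
A perfect fourth up from G#4 gives C#5.
Cb4: a fourth up reaches F, and 5 semitones makes it Fb4.
A perfect fourth up from D#4 gives G#4.

Gb5 G#5 D5 C#5 Fb4 G#4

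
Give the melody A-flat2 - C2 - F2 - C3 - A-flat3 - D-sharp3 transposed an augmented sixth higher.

F#3 A#2 D#3 A#3 F#4 B##3

Ab2 to F#3
C2 to A#2
F2 to D#3
C3 to A#3
Ab3 to F#4
D#3 to B##3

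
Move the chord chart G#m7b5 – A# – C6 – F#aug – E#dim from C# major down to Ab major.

Ebm7b5 F Abb6 Dbaug Cdim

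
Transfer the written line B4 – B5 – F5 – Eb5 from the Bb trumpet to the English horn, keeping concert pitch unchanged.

E5 E6 Bb5 Ab5

First find concert pitch: the Bb trumpet sounds a major second below written, so B4 B5 F5 Eb5 sounds A4 A5 Eb5 Db5.
Then write for English horn: it sounds a perfect fifth below written, so the part must be a perfect fifth above concert.
A4 → E5
A5 → E6
Eb5 → Bb5
Db5 → Ab5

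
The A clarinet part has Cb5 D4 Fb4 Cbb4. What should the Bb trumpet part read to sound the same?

First find concert pitch: the A clarinet sounds a minor third below written, so Cb5 D4 Fb4 Cbb4 sounds Ab4 B3 Db4 Abb3.
Then write for Bb trumpet: it sounds a major second below written, so the part must be a major second above concert.
Ab4 → Bb4
B3 → C#4
Db4 → Eb4
Abb3 → Bbb3

Bb4 C#4 Eb4 Bbb3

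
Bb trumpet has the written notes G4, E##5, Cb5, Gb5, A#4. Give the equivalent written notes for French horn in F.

First find concert pitch: the Bb trumpet sounds a major second below written, so G4 E##5 Cb5 Gb5 A#4 sounds F4 D##5 Bbb4 Fb5 G#4.
Then write for French horn in F: it sounds a perfect fifth below written, so the part must be a perfect fifth above concert.
F4 → C5
D##5 → A##5
Bbb4 → Fb5
Fb5 → Cb6
G#4 → D#5

C5 A##5 Fb5 Cb6 D#5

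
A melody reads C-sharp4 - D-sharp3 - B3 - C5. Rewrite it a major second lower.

B3 C#3 A3 Bb4

C#4: a second down reaches B, and 2 semitones makes it B3.
A major second down from D#3 gives C#3.
B3: a second down reaches A, and 2 semitones makes it A3.
C5 down a major second is Bb4.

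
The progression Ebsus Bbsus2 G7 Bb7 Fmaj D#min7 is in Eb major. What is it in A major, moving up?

Eb major up to A major is an augmented fourth; each chord root moves by that interval while the quality stays the same.
Ebsus: root Eb up an augmented fourth → A, giving Asus.
Bbsus2: root Bb up an augmented fourth → E, giving Esus2.
G7: root G up an augmented fourth → C#, giving C#7.
Bb7: root Bb up an augmented fourth → E, giving E7.
Fmaj: root F up an augmented fourth → B, giving Bmaj.
D#min7: root D# up an augmented fourth → G##, giving G##min7.

Asus Esus2 C#7 E7 Bmaj G##min7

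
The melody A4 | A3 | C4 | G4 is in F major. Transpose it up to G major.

F major to G major up is a major second, so every note moves up by that interval.
A4 to B4
A3 to B3
C4 to D4
G4 to A4

B4 B3 D4 A4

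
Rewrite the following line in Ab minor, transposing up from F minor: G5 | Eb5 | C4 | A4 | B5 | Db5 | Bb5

F minor to Ab minor up is a minor third, so every note moves up by that interval.
G5 becomes Bb5
Eb5 becomes Gb5
C4 becomes Eb4
A4 becomes C5
B5 becomes D6
Db5 becomes Fb5
Bb5 becomes Db6

Bb5 Gb5 Eb4 C5 D6 Fb5 Db6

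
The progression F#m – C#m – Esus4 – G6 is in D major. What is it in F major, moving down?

Am Em Gsus4 Bb6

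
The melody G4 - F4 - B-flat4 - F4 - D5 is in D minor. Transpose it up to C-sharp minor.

F#5 E5 A5 E5 C#6

From D up to C-sharp is a major seventh; apply that to each pitch.
G4 -> F#5
F4 -> E5
Bb4 -> A5
F4 -> E5
D5 -> C#6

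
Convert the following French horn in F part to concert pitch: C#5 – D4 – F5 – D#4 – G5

F#4 G3 Bb4 G#3 C5

The French horn in F sounds a perfect fifth below written, so transpose each written note down a perfect fifth.
C#5 → F#4
D4 → G3
F5 → Bb4
D#4 → G#3
G5 → C5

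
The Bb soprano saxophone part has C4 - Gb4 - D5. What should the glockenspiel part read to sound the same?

Bb1 Fb2 C3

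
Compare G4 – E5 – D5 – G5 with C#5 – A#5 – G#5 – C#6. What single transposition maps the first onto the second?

up an augmented fourth

From G4 to C#5 is 4 letter names — a fourth of some quality.
G4 to C#5 is 6 semitones, which makes it an augmented fourth; the second version is higher, so the direction is up.
Checking another pair — G5 → C#6 — gives the same interval.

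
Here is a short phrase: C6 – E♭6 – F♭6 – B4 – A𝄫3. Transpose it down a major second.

C6 to Bb5
Eb6 to Db6
Fb6 to Ebb6
B4 to A4
Abb3 to Gbb3

Bb5 Db6 Ebb6 A4 Gbb3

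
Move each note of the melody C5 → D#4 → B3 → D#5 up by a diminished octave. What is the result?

C5 to Cb6
D#4 to D5
B3 to Bb4
D#5 to D6

Cb6 D5 Bb4 D6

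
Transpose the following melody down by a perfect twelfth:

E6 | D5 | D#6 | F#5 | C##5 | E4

E6 down a perfect twelfth is A4.
D5 down a perfect twelfth is G3.
D#6 down a perfect twelfth is G#4.
F#5: a twelfth down reaches B, and 19 semitones makes it B3.
A perfect twelfth down from C##5 gives F##3.
E4: a twelfth down reaches A, and 19 semitones makes it A2.

A4 G3 G#4 B3 F##3 A2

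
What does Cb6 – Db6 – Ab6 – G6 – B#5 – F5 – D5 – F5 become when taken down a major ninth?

Cb6 down a major ninth is Bbb4.
A major ninth down from Db6 gives Cb5.
A major ninth down from Ab6 gives Gb5.
A major ninth down from G6 gives F5.
B#5 down a major ninth is A#4.
F5 down a major ninth is Eb4.
D5 down a major ninth is C4.
F5: a ninth down reaches E, and 14 semitones makes it Eb4.

Bbb4 Cb5 Gb5 F5 A#4 Eb4 C4 Eb4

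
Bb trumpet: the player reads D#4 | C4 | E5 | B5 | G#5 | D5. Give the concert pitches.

Written C4 on the Bb trumpet sounds as Bb3, a major second lower; apply that shift to every note.
D#4 gives C#4
C4 gives Bb3
E5 gives D5
B5 gives A5
G#5 gives F#5
D5 gives C5

C#4 Bb3 D5 A5 F#5 C5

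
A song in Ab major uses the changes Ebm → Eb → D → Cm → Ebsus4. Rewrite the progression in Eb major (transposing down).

Ab major down to Eb major is a perfect fourth; each chord root moves by that interval while the quality stays the same.
Ebm: root Eb down a perfect fourth → Bb, giving Bbm.
Eb: root Eb down a perfect fourth → Bb, giving Bb.
D: root D down a perfect fourth → A, giving A.
Cm: root C down a perfect fourth → G, giving Gm.
Ebsus4: root Eb down a perfect fourth → Bb, giving Bbsus4.

Bbm Bb A Gm Bbsus4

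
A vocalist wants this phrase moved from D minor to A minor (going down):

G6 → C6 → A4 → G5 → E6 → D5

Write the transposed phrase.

D6 G5 E4 D5 B5 A4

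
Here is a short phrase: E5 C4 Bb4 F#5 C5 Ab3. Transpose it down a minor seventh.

E5 to F#4
C4 to D3
Bb4 to C4
F#5 to G#4
C5 to D4
Ab3 to Bb2

F#4 D3 C4 G#4 D4 Bb2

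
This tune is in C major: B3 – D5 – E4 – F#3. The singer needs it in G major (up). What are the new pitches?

F#4 A5 B4 C#4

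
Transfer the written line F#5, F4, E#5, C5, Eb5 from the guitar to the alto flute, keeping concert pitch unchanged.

First find concert pitch: the guitar sounds a perfect octave below written, so F#5 F4 E#5 C5 Eb5 sounds F#4 F3 E#4 C4 Eb4.
Then write for alto flute: it sounds a perfect fourth below written, so the part must be a perfect fourth above concert.
F#4 → B4
F3 → Bb3
E#4 → A#4
C4 → F4
Eb4 → Ab4

B4 Bb3 A#4 F4 Ab4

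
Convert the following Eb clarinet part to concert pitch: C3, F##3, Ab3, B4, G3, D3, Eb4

Written C4 on the Eb clarinet sounds as Eb4, a minor third higher; apply that shift to every note.
C3 becomes Eb3
F##3 becomes A#3
Ab3 becomes Cb4
B4 becomes D5
G3 becomes Bb3
D3 becomes F3
Eb4 becomes Gb4

Eb3 A#3 Cb4 D5 Bb3 F3 Gb4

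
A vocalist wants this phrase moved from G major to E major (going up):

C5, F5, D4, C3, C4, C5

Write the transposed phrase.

A5 D6 B4 A3 A4 A5

G major to E major up is a major sixth, so every note moves up by that interval.
C5 becomes A5
F5 becomes D6
D4 becomes B4
C3 becomes A3
C4 becomes A4
C5 becomes A5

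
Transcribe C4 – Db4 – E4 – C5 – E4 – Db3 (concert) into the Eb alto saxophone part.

A4 Bb4 C#5 A5 C#5 Bb3

The Eb alto saxophone sounds a major sixth below written, so the written part must be a major sixth above concert — transpose each note up.
C4 → A4
Db4 → Bb4
E4 → C#5
C5 → A5
E4 → C#5
Db3 → Bb3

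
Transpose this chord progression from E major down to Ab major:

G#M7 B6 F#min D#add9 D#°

CM7 Eb6 Bbmin Gadd9 G°

E major down to Ab major is an augmented fifth; each chord root moves by that interval while the quality stays the same.
G#M7: root G# down an augmented fifth → C, giving CM7.
B6: root B down an augmented fifth → Eb, giving Eb6.
F#min: root F# down an augmented fifth → Bb, giving Bbmin.
D#add9: root D# down an augmented fifth → G, giving Gadd9.
D#°: root D# down an augmented fifth → G, giving G°.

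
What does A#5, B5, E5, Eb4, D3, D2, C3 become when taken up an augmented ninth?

A#5 -> B##6
B5 -> C##7
E5 -> F##6
Eb4 -> F#5
D3 -> E#4
D2 -> E#3
C3 -> D#4

B##6 C##7 F##6 F#5 E#4 E#3 D#4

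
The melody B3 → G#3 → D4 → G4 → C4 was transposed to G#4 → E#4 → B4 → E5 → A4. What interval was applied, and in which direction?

up a major sixth

From B3 to G#4 is 6 letter names — a sixth of some quality.
B3 to G#4 is 9 semitones, which makes it a major sixth; the second version is higher, so the direction is up.
Checking another pair — C4 → A4 — gives the same interval.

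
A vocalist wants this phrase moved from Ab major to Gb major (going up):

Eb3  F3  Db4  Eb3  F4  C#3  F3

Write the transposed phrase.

Db4 Eb4 Cb5 Db4 Eb5 B3 Eb4

Ab major to Gb major up is a minor seventh, so every note moves up by that interval.
Eb3 gives Db4
F3 gives Eb4
Db4 gives Cb5
Eb3 gives Db4
F4 gives Eb5
C#3 gives B3
F3 gives Eb4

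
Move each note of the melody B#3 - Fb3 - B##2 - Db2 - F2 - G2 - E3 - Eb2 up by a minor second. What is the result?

C#4 Gbb3 C##3 Ebb2 Gb2 Ab2 F3 Fb2

B#3 up a minor second is C#4.
A minor second up from Fb3 gives Gbb3.
B##2 up a minor second is C##3.
Db2: a second up reaches E, and 1 semitone makes it Ebb2.
F2: a second up reaches G, and 1 semitone makes it Gb2.
G2: a second up reaches A, and 1 semitone makes it Ab2.
E3 up a minor second is F3.
Eb2 up a minor second is Fb2.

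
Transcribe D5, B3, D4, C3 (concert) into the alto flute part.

The alto flute sounds a perfect fourth below written, so the written part must be a perfect fourth above concert — transpose each note up.
D5 becomes G5
B3 becomes E4
D4 becomes G4
C3 becomes F3

G5 E4 G4 F3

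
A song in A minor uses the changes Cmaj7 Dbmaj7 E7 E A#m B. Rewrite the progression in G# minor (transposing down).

Bmaj7 Cmaj7 D#7 D# G##m A#

A minor down to G# minor is a minor second; each chord root moves by that interval while the quality stays the same.
Cmaj7: root C down a minor second → B, giving Bmaj7.
Dbmaj7: root Db down a minor second → C, giving Cmaj7.
E7: root E down a minor second → D#, giving D#7.
E: root E down a minor second → D#, giving D#.
A#m: root A# down a minor second → G##, giving G##m.
B: root B down a minor second → A#, giving A#.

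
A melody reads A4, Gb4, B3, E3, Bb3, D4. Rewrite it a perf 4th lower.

E4 Db4 F#3 B2 F3 A3

A4: a fourth down reaches E, and 5 semitones makes it E4.
A perfect fourth down from Gb4 gives Db4.
B3: a fourth down reaches F, and 5 semitones makes it F#3.
A perfect fourth down from E3 gives B2.
Bb3: a fourth down reaches F, and 5 semitones makes it F3.
A perfect fourth down from D4 gives A3.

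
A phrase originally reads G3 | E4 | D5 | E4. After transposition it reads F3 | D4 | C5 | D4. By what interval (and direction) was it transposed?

down a major second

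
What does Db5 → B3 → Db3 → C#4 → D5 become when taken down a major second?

Db5: a second down reaches C, and 2 semitones makes it Cb5.
A major second down from B3 gives A3.
Db3: a second down reaches C, and 2 semitones makes it Cb3.
C#4 down a major second is B3.
D5: a second down reaches C, and 2 semitones makes it C5.

Cb5 A3 Cb3 B3 C5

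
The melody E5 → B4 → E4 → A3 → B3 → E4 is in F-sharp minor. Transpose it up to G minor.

F-sharp minor to G minor up is a minor second, so every note moves up by that interval.
E5 gives F5
B4 gives C5
E4 gives F4
A3 gives Bb3
B3 gives C4
E4 gives F4

F5 C5 F4 Bb3 C4 F4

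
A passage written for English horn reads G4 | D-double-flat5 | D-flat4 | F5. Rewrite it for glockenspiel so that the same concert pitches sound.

C2 Gbb2 Gb1 Bb2

First find concert pitch: the English horn sounds a perfect fifth below written, so G4 D-double-flat5 D-flat4 F5 sounds C4 Gbb4 Gb3 Bb4.
Then write for glockenspiel: it sounds a perfect fifteenth above written, so the part must be a perfect fifteenth below concert.
C4 → C2
Gbb4 → Gbb2
Gb3 → Gb1
Bb4 → Bb2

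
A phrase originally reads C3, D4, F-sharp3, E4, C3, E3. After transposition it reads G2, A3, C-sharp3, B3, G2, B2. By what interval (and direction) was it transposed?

down a perfect fourth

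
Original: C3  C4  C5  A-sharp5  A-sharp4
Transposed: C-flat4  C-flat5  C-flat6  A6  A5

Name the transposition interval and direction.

Take the first pair: C3 → Cb4. C to C spans 8 letter names, so the interval is some kind of octave.
C3 to Cb4 is 11 semitones, which makes it a diminished octave; the second version is higher, so the direction is up.
Checking another pair — A#4 → A5 — gives the same interval.

up a diminished octave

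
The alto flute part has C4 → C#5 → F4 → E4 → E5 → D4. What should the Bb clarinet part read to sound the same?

First find concert pitch: the alto flute sounds a perfect fourth below written, so C4 C#5 F4 E4 E5 D4 sounds G3 G#4 C4 B3 B4 A3.
Then write for Bb clarinet: it sounds a major second below written, so the part must be a major second above concert.
G3 → A3
G#4 → A#4
C4 → D4
B3 → C#4
B4 → C#5
A3 → B3

A3 A#4 D4 C#4 C#5 B3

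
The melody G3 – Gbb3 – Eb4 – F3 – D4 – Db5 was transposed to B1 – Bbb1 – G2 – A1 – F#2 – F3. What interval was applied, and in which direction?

From G3 to B1 is 13 letter names — a thirteenth of some quality.
B1 to G3 is 20 semitones, which makes it a minor thirteenth; the second version is lower, so the direction is down.
Checking another pair — Db5 → F3 — gives the same interval.

down a minor thirteenth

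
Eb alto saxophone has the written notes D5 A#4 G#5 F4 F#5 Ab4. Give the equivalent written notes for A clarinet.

Ab4 E4 D5 Cb4 C5 Ebb4

First find concert pitch: the Eb alto saxophone sounds a major sixth below written, so D5 A#4 G#5 F4 F#5 Ab4 sounds F4 C#4 B4 Ab3 A4 Cb4.
Then write for A clarinet: it sounds a minor third below written, so the part must be a minor third above concert.
F4 → Ab4
C#4 → E4
B4 → D5
Ab3 → Cb4
A4 → C5
Cb4 → Ebb4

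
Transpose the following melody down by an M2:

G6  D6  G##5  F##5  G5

F6 C6 F##5 E#5 F5

G6: a second down reaches F, and 2 semitones makes it F6.
D6 down a major second is C6.
G##5: a second down reaches F, and 2 semitones makes it F##5.
F##5: a second down reaches E, and 2 semitones makes it E#5.
G5: a second down reaches F, and 2 semitones makes it F5.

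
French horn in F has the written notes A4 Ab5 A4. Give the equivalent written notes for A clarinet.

First find concert pitch: the French horn in F sounds a perfect fifth below written, so A4 Ab5 A4 sounds D4 Db5 D4.
Then write for A clarinet: it sounds a minor third below written, so the part must be a minor third above concert.
D4 → F4
Db5 → Fb5
D4 → F4

F4 Fb5 F4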